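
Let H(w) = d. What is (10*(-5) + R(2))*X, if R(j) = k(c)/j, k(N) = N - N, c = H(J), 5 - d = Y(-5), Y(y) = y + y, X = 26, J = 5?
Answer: -1300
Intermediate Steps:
Y(y) = 2*y
d = 15 (d = 5 - 2*(-5) = 5 - 1*(-10) = 5 + 10 = 15)
H(w) = 15
c = 15
k(N) = 0
R(j) = 0 (R(j) = 0/j = 0)
(10*(-5) + R(2))*X = (10*(-5) + 0)*26 = (-50 + 0)*26 = -50*26 = -1300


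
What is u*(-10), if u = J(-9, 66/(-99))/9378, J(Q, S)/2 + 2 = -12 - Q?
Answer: 50/4689 ≈ 0.010663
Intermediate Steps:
J(Q, S) = -28 - 2*Q (J(Q, S) = -4 + 2*(-12 - Q) = -4 + (-24 - 2*Q) = -28 - 2*Q)
u = -5/4689 (u = (-28 - 2*(-9))/9378 = (-28 + 18)*(1/9378) = -10*1/9378 = -5/4689 ≈ -0.0010663)
u*(-10) = -5/4689*(-10) = 50/4689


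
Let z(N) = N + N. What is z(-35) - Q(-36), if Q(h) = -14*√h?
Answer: -70 + 84*I ≈ -70.0 + 84.0*I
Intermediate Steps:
z(N) = 2*N
z(-35) - Q(-36) = 2*(-35) - (-14)*√(-36) = -70 - (-14)*6*I = -70 - (-84)*I = -70 + 84*I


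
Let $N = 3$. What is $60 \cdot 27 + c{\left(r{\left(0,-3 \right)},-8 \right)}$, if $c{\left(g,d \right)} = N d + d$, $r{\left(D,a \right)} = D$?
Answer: $1588$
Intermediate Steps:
$c{\left(g,d \right)} = 4 d$ ($c{\left(g,d \right)} = 3 d + d = 4 d$)
$60 \cdot 27 + c{\left(r{\left(0,-3 \right)},-8 \right)} = 60 \cdot 27 + 4 \left(-8\right) = 1620 - 32 = 1588$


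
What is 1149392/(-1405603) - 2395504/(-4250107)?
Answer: -1517911376032/5973963149521 ≈ -0.25409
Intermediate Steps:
1149392/(-1405603) - 2395504/(-4250107) = 1149392*(-1/1405603) - 2395504*(-1/4250107) = -1149392/1405603 + 2395504/4250107 = -1517911376032/5973963149521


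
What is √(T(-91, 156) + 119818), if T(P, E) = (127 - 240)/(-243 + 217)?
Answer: √80999906/26 ≈ 346.15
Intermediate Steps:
T(P, E) = 113/26 (T(P, E) = -113/(-26) = -113*(-1/26) = 113/26)
√(T(-91, 156) + 119818) = √(113/26 + 119818) = √(3115381/26) = √80999906/26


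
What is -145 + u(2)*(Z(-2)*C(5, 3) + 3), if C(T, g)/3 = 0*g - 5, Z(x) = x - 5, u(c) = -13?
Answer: -1549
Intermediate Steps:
Z(x) = -5 + x
C(T, g) = -15 (C(T, g) = 3*(0*g - 5) = 3*(0 - 5) = 3*(-5) = -15)
-145 + u(2)*(Z(-2)*C(5, 3) + 3) = -145 - 13*((-5 - 2)*(-15) + 3) = -145 - 13*(-7*(-15) + 3) = -145 - 13*(105 + 3) = -145 - 13*108 = -145 - 1404 = -1549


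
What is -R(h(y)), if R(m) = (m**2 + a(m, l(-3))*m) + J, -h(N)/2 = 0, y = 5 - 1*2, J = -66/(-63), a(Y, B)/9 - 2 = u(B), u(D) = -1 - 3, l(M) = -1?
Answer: -22/21 ≈ -1.0476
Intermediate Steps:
u(D) = -4
a(Y, B) = -18 (a(Y, B) = 18 + 9*(-4) = 18 - 36 = -18)
J = 22/21 (J = -66*(-1/63) = 22/21 ≈ 1.0476)
y = 3 (y = 5 - 2 = 3)
h(N) = 0 (h(N) = -2*0 = 0)
R(m) = 22/21 + m**2 - 18*m (R(m) = (m**2 - 18*m) + 22/21 = 22/21 + m**2 - 18*m)
-R(h(y)) = -(22/21 + 0**2 - 18*0) = -(22/21 + 0 + 0) = -1*22/21 = -22/21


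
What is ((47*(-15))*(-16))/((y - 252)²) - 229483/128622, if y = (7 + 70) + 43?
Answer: -346903/305162 ≈ -1.1368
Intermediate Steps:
y = 120 (y = 77 + 43 = 120)
((47*(-15))*(-16))/((y - 252)²) - 229483/128622 = ((47*(-15))*(-16))/((120 - 252)²) - 229483/128622 = (-705*(-16))/((-132)²) - 229483*1/128622 = 11280/17424 - 13499/7566 = 11280*(1/17424) - 13499/7566 = 235/363 - 13499/7566 = -346903/305162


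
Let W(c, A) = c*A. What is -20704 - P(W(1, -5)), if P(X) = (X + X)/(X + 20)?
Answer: -62110/3 ≈ -20703.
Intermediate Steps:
W(c, A) = A*c
P(X) = 2*X/(20 + X) (P(X) = (2*X)/(20 + X) = 2*X/(20 + X))
-20704 - P(W(1, -5)) = -20704 - 2*(-5*1)/(20 - 5*1) = -20704 - 2*(-5)/(20 - 5) = -20704 - 2*(-5)/15 = -20704 - 1*(-⅔) = -20704 + ⅔ = -62110/3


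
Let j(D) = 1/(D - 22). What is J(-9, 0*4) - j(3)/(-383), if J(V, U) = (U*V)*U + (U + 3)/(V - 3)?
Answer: -7281/29108 ≈ -0.25014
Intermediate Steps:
j(D) = 1/(-22 + D)
J(V, U) = V*U**2 + (3 + U)/(-3 + V)
J(-9, 0*4) - j(3)/(-383) = (3 + 0*4 + (0*4)**2*(-9)**2 - 3*(-9)*(0*4)**2)/(-3 - 9) - 1/((-22 + 3)*(-383)) = (3 + 0 + 0**2*81 - 3*(-9)*0**2)/(-12) - (-1)/((-19)*383) = -(3 + 0 + 0*81 - 3*(-9)*0)/12 - (-1)*(-1)/(19*383) = -(3 + 0 + 0 + 0)/12 - 1*1/7277 = -1/12*3 - 1/7277 = -1/4 - 1/7277 = -7281/29108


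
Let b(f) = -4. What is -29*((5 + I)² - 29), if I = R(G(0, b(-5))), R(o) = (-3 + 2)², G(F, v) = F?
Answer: -203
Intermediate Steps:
R(o) = 1 (R(o) = (-1)² = 1)
I = 1
-29*((5 + I)² - 29) = -29*((5 + 1)² - 29) = -29*(6² - 29) = -29*(36 - 29) = -29*7 = -203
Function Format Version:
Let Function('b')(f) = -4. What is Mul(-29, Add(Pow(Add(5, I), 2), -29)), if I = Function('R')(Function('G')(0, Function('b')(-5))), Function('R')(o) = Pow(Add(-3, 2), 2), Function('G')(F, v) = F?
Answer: -203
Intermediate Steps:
Function('R')(o) = 1 (Function('R')(o) = Pow(-1, 2) = 1)
I = 1
Mul(-29, Add(Pow(Add(5, I), 2), -29)) = Mul(-29, Add(Pow(Add(5, 1), 2), -29)) = Mul(-29, Add(Pow(6, 2), -29)) = Mul(-29, Add(36, -29)) = Mul(-29, 7) = -203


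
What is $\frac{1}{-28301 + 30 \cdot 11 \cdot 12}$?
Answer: $- \frac{1}{24341} \approx -4.1083 \cdot 10^{-5}$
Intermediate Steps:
$\frac{1}{-28301 + 30 \cdot 11 \cdot 12} = \frac{1}{-28301 + 330 \cdot 12} = \frac{1}{-28301 + 3960} = \frac{1}{-24341} = - \frac{1}{24341}$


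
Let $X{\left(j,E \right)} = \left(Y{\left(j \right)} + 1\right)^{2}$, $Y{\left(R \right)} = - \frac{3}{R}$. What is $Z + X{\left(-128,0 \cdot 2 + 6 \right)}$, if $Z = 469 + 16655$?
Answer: $\frac{280576777}{16384} \approx 17125.0$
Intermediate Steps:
$X{\left(j,E \right)} = \left(1 - \frac{3}{j}\right)^{2}$ ($X{\left(j,E \right)} = \left(- \frac{3}{j} + 1\right)^{2} = \left(1 - \frac{3}{j}\right)^{2}$)
$Z = 17124$
$Z + X{\left(-128,0 \cdot 2 + 6 \right)} = 17124 + \frac{\left(-3 - 128\right)^{2}}{16384} = 17124 + \frac{\left(-131\right)^{2}}{16384} = 17124 + \frac{1}{16384} \cdot 17161 = 17124 + \frac{17161}{16384} = \frac{280576777}{16384}$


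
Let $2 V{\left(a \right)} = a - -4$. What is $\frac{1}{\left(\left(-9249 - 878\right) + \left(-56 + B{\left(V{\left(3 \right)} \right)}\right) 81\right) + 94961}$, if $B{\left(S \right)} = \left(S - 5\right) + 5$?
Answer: $\frac{2}{161163} \approx 1.241 \cdot 10^{-5}$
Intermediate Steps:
$V{\left(a \right)} = 2 + \frac{a}{2}$ ($V{\left(a \right)} = \frac{a - -4}{2} = \frac{a + 4}{2} = \frac{4 + a}{2} = 2 + \frac{a}{2}$)
$B{\left(S \right)} = S$ ($B{\left(S \right)} = \left(-5 + S\right) + 5 = S$)
$\frac{1}{\left(\left(-9249 - 878\right) + \left(-56 + B{\left(V{\left(3 \right)} \right)}\right) 81\right) + 94961} = \frac{1}{\left(\left(-9249 - 878\right) + \left(-56 + \left(2 + \frac{1}{2} \cdot 3\right)\right) 81\right) + 94961} = \frac{1}{\left(-10127 + \left(-56 + \left(2 + \frac{3}{2}\right)\right) 81\right) + 94961} = \frac{1}{\left(-10127 + \left(-56 + \frac{7}{2}\right) 81\right) + 94961} = \frac{1}{\left(-10127 - \frac{8505}{2}\right) + 94961} = \frac{1}{- \frac{28759}{2} + 94961} = \frac{1}{\frac{161163}{2}} = \frac{2}{161163}$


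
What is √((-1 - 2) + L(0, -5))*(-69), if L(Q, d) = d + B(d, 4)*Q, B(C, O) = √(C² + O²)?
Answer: -138*I*√2 ≈ -195.16*I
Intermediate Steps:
L(Q, d) = d + Q*√(16 + d²) (L(Q, d) = d + √(d² + 4²)*Q = d + √(d² + 16)*Q = d + √(16 + d²)*Q = d + Q*√(16 + d²))
√((-1 - 2) + L(0, -5))*(-69) = √((-1 - 2) + (-5 + 0*√(16 + (-5)²)))*(-69) = √(-3 + (-5 + 0*√(16 + 25)))*(-69) = √(-3 + (-5 + 0*√41))*(-69) = √(-3 + (-5 + 0))*(-69) = √(-3 - 5)*(-69) = √(-8)*(-69) = (2*I*√2)*(-69) = -138*I*√2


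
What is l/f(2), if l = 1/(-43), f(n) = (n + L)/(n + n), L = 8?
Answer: -2/215 ≈ -0.0093023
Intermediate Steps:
f(n) = (8 + n)/(2*n) (f(n) = (n + 8)/(n + n) = (8 + n)/((2*n)) = (8 + n)*(1/(2*n)) = (8 + n)/(2*n))
l = -1/43 ≈ -0.023256
l/f(2) = -1/43/((1/2)*(8 + 2)/2) = -1/43/((1/2)*(1/2)*10) = -1/43/(5/2) = (2/5)*(-1/43) = -2/215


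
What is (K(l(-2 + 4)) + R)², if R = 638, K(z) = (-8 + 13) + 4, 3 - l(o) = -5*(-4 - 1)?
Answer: 418609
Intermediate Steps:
l(o) = -22 (l(o) = 3 - (-5)*(-4 - 1) = 3 - (-5)*(-5) = 3 - 1*25 = 3 - 25 = -22)
K(z) = 9 (K(z) = 5 + 4 = 9)
(K(l(-2 + 4)) + R)² = (9 + 638)² = 647² = 418609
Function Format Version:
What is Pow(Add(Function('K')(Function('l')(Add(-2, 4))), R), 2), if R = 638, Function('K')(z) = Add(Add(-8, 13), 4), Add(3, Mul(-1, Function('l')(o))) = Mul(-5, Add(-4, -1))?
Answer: 418609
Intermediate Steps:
Function('l')(o) = -22 (Function('l')(o) = Add(3, Mul(-1, Mul(-5, Add(-4, -1)))) = Add(3, Mul(-1, Mul(-5, -5))) = Add(3, Mul(-1, 25)) = Add(3, -25) = -22)
Function('K')(z) = 9 (Function('K')(z) = Add(5, 4) = 9)
Pow(Add(Function('K')(Function('l')(Add(-2, 4))), R), 2) = Pow(Add(9, 638), 2) = Pow(647, 2) = 418609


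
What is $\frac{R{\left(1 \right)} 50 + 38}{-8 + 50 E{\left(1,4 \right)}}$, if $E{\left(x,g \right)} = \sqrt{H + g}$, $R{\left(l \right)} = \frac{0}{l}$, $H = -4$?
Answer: $- \frac{19}{4} \approx -4.75$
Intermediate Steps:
$R{\left(l \right)} = 0$
$E{\left(x,g \right)} = \sqrt{-4 + g}$
$\frac{R{\left(1 \right)} 50 + 38}{-8 + 50 E{\left(1,4 \right)}} = \frac{0 \cdot 50 + 38}{-8 + 50 \sqrt{-4 + 4}} = \frac{0 + 38}{-8 + 50 \sqrt{0}} = \frac{38}{-8 + 50 \cdot 0} = \frac{38}{-8 + 0} = \frac{38}{-8} = 38 \left(- \frac{1}{8}\right) = - \frac{19}{4}$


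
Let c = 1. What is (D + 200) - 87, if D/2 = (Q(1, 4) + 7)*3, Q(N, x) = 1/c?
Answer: 161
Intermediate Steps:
Q(N, x) = 1 (Q(N, x) = 1/1 = 1)
D = 48 (D = 2*((1 + 7)*3) = 2*(8*3) = 2*24 = 48)
(D + 200) - 87 = (48 + 200) - 87 = 248 - 87 = 161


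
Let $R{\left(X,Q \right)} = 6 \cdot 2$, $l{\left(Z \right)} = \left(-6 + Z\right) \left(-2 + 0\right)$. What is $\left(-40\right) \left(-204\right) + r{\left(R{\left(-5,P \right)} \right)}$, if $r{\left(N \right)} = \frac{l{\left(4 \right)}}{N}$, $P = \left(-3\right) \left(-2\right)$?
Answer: $\frac{24481}{3} \approx 8160.3$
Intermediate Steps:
$l{\left(Z \right)} = 12 - 2 Z$ ($l{\left(Z \right)} = \left(-6 + Z\right) \left(-2\right) = 12 - 2 Z$)
$P = 6$
$R{\left(X,Q \right)} = 12$
$r{\left(N \right)} = \frac{4}{N}$ ($r{\left(N \right)} = \frac{12 - 8}{N} = \frac{4}{N}$)
$\left(-40\right) \left(-204\right) + r{\left(R{\left(-5,P \right)} \right)} = \left(-40\right) \left(-204\right) + \frac{4}{12} = 8160 + 4 \cdot \frac{1}{12} = 8160 + \frac{1}{3} = \frac{24481}{3}$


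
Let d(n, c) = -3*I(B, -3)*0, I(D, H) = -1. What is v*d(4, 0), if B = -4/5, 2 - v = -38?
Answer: 0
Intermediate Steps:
v = 40 (v = 2 - 1*(-38) = 2 + 38 = 40)
B = -⅘ (B = -4*⅕ = -⅘ ≈ -0.80000)
d(n, c) = 0 (d(n, c) = -3*(-1)*0 = 3*0 = 0)
v*d(4, 0) = 40*0 = 0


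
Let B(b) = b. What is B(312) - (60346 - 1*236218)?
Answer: 176184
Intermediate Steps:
B(312) - (60346 - 1*236218) = 312 - (60346 - 1*236218) = 312 - (60346 - 236218) = 312 - 1*(-175872) = 312 + 175872 = 176184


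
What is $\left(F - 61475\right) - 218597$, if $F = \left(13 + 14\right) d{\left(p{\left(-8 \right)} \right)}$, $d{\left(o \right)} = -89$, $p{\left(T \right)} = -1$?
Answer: $-282475$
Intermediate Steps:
$F = -2403$ ($F = \left(13 + 14\right) \left(-89\right) = 27 \left(-89\right) = -2403$)
$\left(F - 61475\right) - 218597 = \left(-2403 - 61475\right) - 218597 = -63878 - 218597 = -282475$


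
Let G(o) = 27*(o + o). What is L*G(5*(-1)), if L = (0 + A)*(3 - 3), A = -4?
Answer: 0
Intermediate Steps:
L = 0 (L = (0 - 4)*(3 - 3) = -4*0 = 0)
G(o) = 54*o (G(o) = 27*(2*o) = 54*o)
L*G(5*(-1)) = 0*(54*(5*(-1))) = 0*(54*(-5)) = 0*(-270) = 0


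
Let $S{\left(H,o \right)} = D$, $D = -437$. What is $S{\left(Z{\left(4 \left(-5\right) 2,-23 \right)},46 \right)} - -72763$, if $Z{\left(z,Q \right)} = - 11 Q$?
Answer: $72326$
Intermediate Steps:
$S{\left(H,o \right)} = -437$
$S{\left(Z{\left(4 \left(-5\right) 2,-23 \right)},46 \right)} - -72763 = -437 - -72763 = -437 + 72763 = 72326$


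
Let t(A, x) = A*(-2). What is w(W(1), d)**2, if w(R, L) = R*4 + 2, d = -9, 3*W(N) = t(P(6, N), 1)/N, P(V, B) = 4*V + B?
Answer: 37636/9 ≈ 4181.8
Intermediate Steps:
P(V, B) = B + 4*V
t(A, x) = -2*A
W(N) = (-48 - 2*N)/(3*N) (W(N) = ((-2*(N + 4*6))/N)/3 = ((-2*(N + 24))/N)/3 = ((-2*(24 + N))/N)/3 = ((-48 - 2*N)/N)/3 = (-48 - 2*N)/(3*N))
w(R, L) = 2 + 4*R (w(R, L) = 4*R + 2 = 2 + 4*R)
w(W(1), d)**2 = (2 + 4*(-2/3 - 16/1))**2 = (2 + 4*(-2/3 - 16*1))**2 = (2 + 4*(-2/3 - 16))**2 = (2 + 4*(-50/3))**2 = (2 - 200/3)**2 = (-194/3)**2 = 37636/9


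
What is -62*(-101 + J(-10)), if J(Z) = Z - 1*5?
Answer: 7192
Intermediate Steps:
J(Z) = -5 + Z (J(Z) = Z - 5 = -5 + Z)
-62*(-101 + J(-10)) = -62*(-101 + (-5 - 10)) = -62*(-101 - 15) = -62*(-116) = 7192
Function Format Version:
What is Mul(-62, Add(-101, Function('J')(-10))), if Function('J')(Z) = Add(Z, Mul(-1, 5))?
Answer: 7192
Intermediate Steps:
Function('J')(Z) = Add(-5, Z) (Function('J')(Z) = Add(Z, -5) = Add(-5, Z))
Mul(-62, Add(-101, Function('J')(-10))) = Mul(-62, Add(-101, Add(-5, -10))) = Mul(-62, Add(-101, -15)) = Mul(-62, -116) = 7192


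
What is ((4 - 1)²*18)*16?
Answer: 2592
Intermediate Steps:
((4 - 1)²*18)*16 = (3²*18)*16 = (9*18)*16 = 162*16 = 2592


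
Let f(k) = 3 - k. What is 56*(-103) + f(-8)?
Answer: -5757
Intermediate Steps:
56*(-103) + f(-8) = 56*(-103) + (3 - 1*(-8)) = -5768 + (3 + 8) = -5768 + 11 = -5757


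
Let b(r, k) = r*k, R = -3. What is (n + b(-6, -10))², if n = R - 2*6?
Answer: 2025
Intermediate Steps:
n = -15 (n = -3 - 2*6 = -3 - 12 = -15)
b(r, k) = k*r
(n + b(-6, -10))² = (-15 - 10*(-6))² = (-15 + 60)² = 45² = 2025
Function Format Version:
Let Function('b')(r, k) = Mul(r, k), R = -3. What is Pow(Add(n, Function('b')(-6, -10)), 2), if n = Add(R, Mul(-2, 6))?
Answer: 2025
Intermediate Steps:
n = -15 (n = Add(-3, Mul(-2, 6)) = Add(-3, -12) = -15)
Function('b')(r, k) = Mul(k, r)
Pow(Add(n, Function('b')(-6, -10)), 2) = Pow(Add(-15, Mul(-10, -6)), 2) = Pow(Add(-15, 60), 2) = Pow(45, 2) = 2025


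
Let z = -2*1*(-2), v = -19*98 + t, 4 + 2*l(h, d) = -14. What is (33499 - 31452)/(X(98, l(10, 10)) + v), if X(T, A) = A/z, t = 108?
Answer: -8188/7025 ≈ -1.1656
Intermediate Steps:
l(h, d) = -9 (l(h, d) = -2 + (1/2)*(-14) = -2 - 7 = -9)
v = -1754 (v = -19*98 + 108 = -1862 + 108 = -1754)
z = 4 (z = -2*(-2) = 4)
X(T, A) = A/4
(33499 - 31452)/(X(98, l(10, 10)) + v) = (33499 - 31452)/((1/4)*(-9) - 1754) = 2047/(-9/4 - 1754) = 2047/(-7025/4) = 2047*(-4/7025) = -8188/7025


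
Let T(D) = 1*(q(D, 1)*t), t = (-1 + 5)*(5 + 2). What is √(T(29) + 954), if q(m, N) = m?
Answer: √1766 ≈ 42.024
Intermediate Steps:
t = 28 (t = 4*7 = 28)
T(D) = 28*D (T(D) = 1*(D*28) = 1*(28*D) = 28*D)
√(T(29) + 954) = √(28*29 + 954) = √(812 + 954) = √1766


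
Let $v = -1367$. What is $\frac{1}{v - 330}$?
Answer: $- \frac{1}{1697} \approx -0.00058927$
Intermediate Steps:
$\frac{1}{v - 330} = \frac{1}{-1367 - 330} = \frac{1}{-1697} = - \frac{1}{1697}$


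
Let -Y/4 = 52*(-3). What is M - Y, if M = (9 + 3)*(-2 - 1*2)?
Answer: -672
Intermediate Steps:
Y = 624 (Y = -208*(-3) = -4*(-156) = 624)
M = -48 (M = 12*(-2 - 2) = 12*(-4) = -48)
M - Y = -48 - 1*624 = -48 - 624 = -672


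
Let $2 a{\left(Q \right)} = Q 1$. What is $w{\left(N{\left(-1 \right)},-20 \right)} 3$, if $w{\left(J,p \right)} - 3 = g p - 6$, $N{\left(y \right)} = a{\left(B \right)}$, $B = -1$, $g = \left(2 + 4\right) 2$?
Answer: $-729$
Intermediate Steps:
$g = 12$ ($g = 6 \cdot 2 = 12$)
$a{\left(Q \right)} = \frac{Q}{2}$ ($a{\left(Q \right)} = \frac{Q 1}{2} = \frac{Q}{2}$)
$N{\left(y \right)} = - \frac{1}{2}$ ($N{\left(y \right)} = \frac{1}{2} \left(-1\right) = - \frac{1}{2}$)
$w{\left(J,p \right)} = -3 + 12 p$ ($w{\left(J,p \right)} = 3 + \left(12 p - 6\right) = 3 + \left(-6 + 12 p\right) = -3 + 12 p$)
$w{\left(N{\left(-1 \right)},-20 \right)} 3 = \left(-3 + 12 \left(-20\right)\right) 3 = \left(-3 - 240\right) 3 = \left(-243\right) 3 = -729$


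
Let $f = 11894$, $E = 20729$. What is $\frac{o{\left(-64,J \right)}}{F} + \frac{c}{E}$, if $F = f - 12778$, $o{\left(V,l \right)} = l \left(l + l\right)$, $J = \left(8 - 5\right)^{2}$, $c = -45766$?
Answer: $- \frac{21907621}{9162218} \approx -2.3911$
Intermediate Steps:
$J = 9$ ($J = 3^{2} = 9$)
$o{\left(V,l \right)} = 2 l^{2}$ ($o{\left(V,l \right)} = l 2 l = 2 l^{2}$)
$F = -884$ ($F = 11894 - 12778 = -884$)
$\frac{o{\left(-64,J \right)}}{F} + \frac{c}{E} = \frac{2 \cdot 9^{2}}{-884} - \frac{45766}{20729} = 2 \cdot 81 \left(- \frac{1}{884}\right) - \frac{45766}{20729} = 162 \left(- \frac{1}{884}\right) - \frac{45766}{20729} = - \frac{81}{442} - \frac{45766}{20729} = - \frac{21907621}{9162218}$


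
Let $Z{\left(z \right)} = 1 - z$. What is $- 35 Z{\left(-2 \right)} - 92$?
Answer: $-197$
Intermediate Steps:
$- 35 Z{\left(-2 \right)} - 92 = - 35 \left(1 - -2\right) - 92 = - 35 \left(1 + 2\right) - 92 = \left(-35\right) 3 - 92 = -105 - 92 = -197$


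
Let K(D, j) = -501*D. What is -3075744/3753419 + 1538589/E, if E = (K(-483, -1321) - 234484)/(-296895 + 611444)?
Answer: 1816510759356369003/28146889081 ≈ 6.4537e+7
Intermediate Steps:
E = 7499/314549 (E = (-501*(-483) - 234484)/(-296895 + 611444) = (241983 - 234484)/314549 = 7499*(1/314549) = 7499/314549 ≈ 0.023840)
-3075744/3753419 + 1538589/E = -3075744/3753419 + 1538589/(7499/314549) = -3075744*1/3753419 + 1538589*(314549/7499) = -3075744/3753419 + 483961631361/7499 = 1816510759356369003/28146889081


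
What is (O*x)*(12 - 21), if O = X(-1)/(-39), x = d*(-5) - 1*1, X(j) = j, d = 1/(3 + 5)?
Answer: 3/8 ≈ 0.37500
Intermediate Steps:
d = ⅛ (d = 1/8 = ⅛ ≈ 0.12500)
x = -13/8 (x = (⅛)*(-5) - 1*1 = -5/8 - 1 = -13/8 ≈ -1.6250)
O = 1/39 (O = -1/(-39) = -1*(-1/39) = 1/39 ≈ 0.025641)
(O*x)*(12 - 21) = ((1/39)*(-13/8))*(12 - 21) = -1/24*(-9) = 3/8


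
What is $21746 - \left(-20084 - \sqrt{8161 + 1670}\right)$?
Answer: $41830 + \sqrt{9831} \approx 41929.0$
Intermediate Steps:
$21746 - \left(-20084 - \sqrt{8161 + 1670}\right) = 21746 - \left(-20084 - \sqrt{9831}\right) = 21746 + \left(20084 + \sqrt{9831}\right) = 41830 + \sqrt{9831}$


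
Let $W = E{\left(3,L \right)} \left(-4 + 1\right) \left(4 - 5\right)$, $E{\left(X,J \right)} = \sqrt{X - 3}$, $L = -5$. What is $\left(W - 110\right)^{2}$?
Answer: $12100$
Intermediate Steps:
$E{\left(X,J \right)} = \sqrt{-3 + X}$
$W = 0$ ($W = \sqrt{-3 + 3} \left(-4 + 1\right) \left(4 - 5\right) = \sqrt{0} \left(\left(-3\right) \left(-1\right)\right) = 0 \cdot 3 = 0$)
$\left(W - 110\right)^{2} = \left(0 - 110\right)^{2} = \left(-110\right)^{2} = 12100$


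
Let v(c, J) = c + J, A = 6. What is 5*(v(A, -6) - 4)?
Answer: -20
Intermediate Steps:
v(c, J) = J + c
5*(v(A, -6) - 4) = 5*((-6 + 6) - 4) = 5*(0 - 4) = 5*(-4) = -20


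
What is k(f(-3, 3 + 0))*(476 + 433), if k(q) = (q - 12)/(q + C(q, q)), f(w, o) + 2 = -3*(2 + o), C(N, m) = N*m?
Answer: -26361/272 ≈ -96.915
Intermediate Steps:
f(w, o) = -8 - 3*o (f(w, o) = -2 - 3*(2 + o) = -2 + (-6 - 3*o) = -8 - 3*o)
k(q) = (-12 + q)/(q + q**2) (k(q) = (q - 12)/(q + q*q) = (-12 + q)/(q + q**2))
k(f(-3, 3 + 0))*(476 + 433) = ((-12 + (-8 - 3*(3 + 0)))/((-8 - 3*(3 + 0))*(1 + (-8 - 3*(3 + 0)))))*(476 + 433) = ((-12 + (-8 - 3*3))/((-8 - 3*3)*(1 + (-8 - 3*3))))*909 = ((-12 + (-8 - 9))/((-8 - 9)*(1 + (-8 - 9))))*909 = ((-12 - 17)/((-17)*(1 - 17)))*909 = -1/17*(-29)/(-16)*909 = -1/17*(-1/16)*(-29)*909 = -29/272*909 = -26361/272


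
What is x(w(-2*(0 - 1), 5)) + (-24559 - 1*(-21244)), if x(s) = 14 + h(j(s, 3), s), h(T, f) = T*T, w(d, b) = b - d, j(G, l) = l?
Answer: -3292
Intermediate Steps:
h(T, f) = T**2
x(s) = 23 (x(s) = 14 + 3**2 = 14 + 9 = 23)
x(w(-2*(0 - 1), 5)) + (-24559 - 1*(-21244)) = 23 + (-24559 - 1*(-21244)) = 23 + (-24559 + 21244) = 23 - 3315 = -3292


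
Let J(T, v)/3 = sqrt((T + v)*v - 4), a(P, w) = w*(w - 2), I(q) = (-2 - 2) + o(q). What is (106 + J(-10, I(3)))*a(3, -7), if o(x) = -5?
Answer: 6678 + 189*sqrt(167) ≈ 9120.4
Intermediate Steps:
I(q) = -9 (I(q) = (-2 - 2) - 5 = -4 - 5 = -9)
a(P, w) = w*(-2 + w)
J(T, v) = 3*sqrt(-4 + v*(T + v)) (J(T, v) = 3*sqrt((T + v)*v - 4) = 3*sqrt(v*(T + v) - 4) = 3*sqrt(-4 + v*(T + v)))
(106 + J(-10, I(3)))*a(3, -7) = (106 + 3*sqrt(-4 + (-9)**2 - 10*(-9)))*(-7*(-2 - 7)) = (106 + 3*sqrt(-4 + 81 + 90))*(-7*(-9)) = (106 + 3*sqrt(167))*63 = 6678 + 189*sqrt(167)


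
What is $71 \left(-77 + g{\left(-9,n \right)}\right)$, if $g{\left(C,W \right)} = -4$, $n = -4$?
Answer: $-5751$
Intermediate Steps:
$71 \left(-77 + g{\left(-9,n \right)}\right) = 71 \left(-77 - 4\right) = 71 \left(-81\right) = -5751$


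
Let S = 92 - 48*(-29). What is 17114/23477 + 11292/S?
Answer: 72624865/8709967 ≈ 8.3381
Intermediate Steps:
S = 1484 (S = 92 + 1392 = 1484)
17114/23477 + 11292/S = 17114/23477 + 11292/1484 = 17114*(1/23477) + 11292*(1/1484) = 17114/23477 + 2823/371 = 72624865/8709967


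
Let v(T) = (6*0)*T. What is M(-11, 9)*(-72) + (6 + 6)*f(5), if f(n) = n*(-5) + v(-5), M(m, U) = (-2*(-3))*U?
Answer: -4188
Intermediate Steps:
v(T) = 0 (v(T) = 0*T = 0)
M(m, U) = 6*U
f(n) = -5*n (f(n) = n*(-5) + 0 = -5*n + 0 = -5*n)
M(-11, 9)*(-72) + (6 + 6)*f(5) = (6*9)*(-72) + (6 + 6)*(-5*5) = 54*(-72) + 12*(-25) = -3888 - 300 = -4188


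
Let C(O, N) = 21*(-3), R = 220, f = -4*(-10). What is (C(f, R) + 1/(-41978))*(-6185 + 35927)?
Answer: -39328069665/20989 ≈ -1.8737e+6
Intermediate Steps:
f = 40
C(O, N) = -63
(C(f, R) + 1/(-41978))*(-6185 + 35927) = (-63 + 1/(-41978))*(-6185 + 35927) = (-63 - 1/41978)*29742 = -2644615/41978*29742 = -39328069665/20989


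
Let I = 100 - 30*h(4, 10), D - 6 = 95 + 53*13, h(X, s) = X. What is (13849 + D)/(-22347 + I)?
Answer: -14639/22367 ≈ -0.65449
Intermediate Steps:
D = 790 (D = 6 + (95 + 53*13) = 6 + (95 + 689) = 6 + 784 = 790)
I = -20 (I = 100 - 30*4 = 100 - 120 = -20)
(13849 + D)/(-22347 + I) = (13849 + 790)/(-22347 - 20) = 14639/(-22367) = 14639*(-1/22367) = -14639/22367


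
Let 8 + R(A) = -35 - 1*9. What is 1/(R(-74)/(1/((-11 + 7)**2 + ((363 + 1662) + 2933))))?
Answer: -1/258648 ≈ -3.8663e-6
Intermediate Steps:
R(A) = -52 (R(A) = -8 + (-35 - 1*9) = -8 + (-35 - 9) = -8 - 44 = -52)
1/(R(-74)/(1/((-11 + 7)**2 + ((363 + 1662) + 2933)))) = 1/(-(152516 + 52*(-11 + 7)**2 + 52*(363 + 1662))) = 1/(-52/(1/((-4)**2 + (2025 + 2933)))) = 1/(-52/(1/(16 + 4958))) = 1/(-52/(1/4974)) = 1/(-52/1/4974) = 1/(-52*4974) = 1/(-258648) = -1/258648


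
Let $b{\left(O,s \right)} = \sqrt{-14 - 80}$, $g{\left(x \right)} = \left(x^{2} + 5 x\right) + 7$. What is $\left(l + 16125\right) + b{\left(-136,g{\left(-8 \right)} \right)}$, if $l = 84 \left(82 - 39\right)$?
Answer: $19737 + i \sqrt{94} \approx 19737.0 + 9.6954 i$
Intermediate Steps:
$g{\left(x \right)} = 7 + x^{2} + 5 x$
$l = 3612$ ($l = 84 \cdot 43 = 3612$)
$b{\left(O,s \right)} = i \sqrt{94}$ ($b{\left(O,s \right)} = \sqrt{-94} = i \sqrt{94}$)
$\left(l + 16125\right) + b{\left(-136,g{\left(-8 \right)} \right)} = \left(3612 + 16125\right) + i \sqrt{94} = 19737 + i \sqrt{94}$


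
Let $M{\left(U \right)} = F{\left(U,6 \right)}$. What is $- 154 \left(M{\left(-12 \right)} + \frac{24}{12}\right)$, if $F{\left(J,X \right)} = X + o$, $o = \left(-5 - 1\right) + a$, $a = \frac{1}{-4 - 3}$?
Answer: $-286$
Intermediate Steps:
$a = - \frac{1}{7}$ ($a = \frac{1}{-7} = - \frac{1}{7} \approx -0.14286$)
$o = - \frac{43}{7}$ ($o = \left(-5 - 1\right) - \frac{1}{7} = -6 - \frac{1}{7} = - \frac{43}{7} \approx -6.1429$)
$F{\left(J,X \right)} = - \frac{43}{7} + X$ ($F{\left(J,X \right)} = X - \frac{43}{7} = - \frac{43}{7} + X$)
$M{\left(U \right)} = - \frac{1}{7}$ ($M{\left(U \right)} = - \frac{43}{7} + 6 = - \frac{1}{7}$)
$- 154 \left(M{\left(-12 \right)} + \frac{24}{12}\right) = - 154 \left(- \frac{1}{7} + \frac{24}{12}\right) = - 154 \left(- \frac{1}{7} + 24 \cdot \frac{1}{12}\right) = - 154 \left(- \frac{1}{7} + 2\right) = \left(-154\right) \frac{13}{7} = -286$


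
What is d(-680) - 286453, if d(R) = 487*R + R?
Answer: -618293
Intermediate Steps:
d(R) = 488*R
d(-680) - 286453 = 488*(-680) - 286453 = -331840 - 286453 = -618293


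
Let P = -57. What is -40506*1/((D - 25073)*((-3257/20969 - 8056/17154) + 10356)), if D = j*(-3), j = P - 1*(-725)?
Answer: 7285049183178/50428901431830139 ≈ 0.00014446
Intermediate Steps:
j = 668 (j = -57 - 1*(-725) = -57 + 725 = 668)
D = -2004 (D = 668*(-3) = -2004)
-40506*1/((D - 25073)*((-3257/20969 - 8056/17154) + 10356)) = -40506*1/((-2004 - 25073)*((-3257/20969 - 8056/17154) + 10356)) = -40506*(-1/(27077*((-3257*1/20969 - 8056*1/17154) + 10356))) = -40506*(-1/(27077*((-3257/20969 - 4028/8577) + 10356))) = -40506*(-1/(27077*(-112398421/179851113 + 10356))) = -40506/((1862425727807/179851113)*(-27077)) = -40506/(-50428901431830139/179851113) = -40506*(-179851113/50428901431830139) = 7285049183178/50428901431830139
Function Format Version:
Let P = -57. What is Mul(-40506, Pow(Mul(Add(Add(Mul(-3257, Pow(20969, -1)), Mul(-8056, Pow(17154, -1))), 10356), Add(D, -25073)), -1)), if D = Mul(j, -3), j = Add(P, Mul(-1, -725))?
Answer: Rational(7285049183178, 50428901431830139) ≈ 0.00014446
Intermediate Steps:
j = 668 (j = Add(-57, Mul(-1, -725)) = Add(-57, 725) = 668)
D = -2004 (D = Mul(668, -3) = -2004)
Mul(-40506, Pow(Mul(Add(Add(Mul(-3257, Pow(20969, -1)), Mul(-8056, Pow(17154, -1))), 10356), Add(D, -25073)), -1)) = Mul(-40506, Pow(Mul(Add(Add(Mul(-3257, Pow(20969, -1)), Mul(-8056, Pow(17154, -1))), 10356), Add(-2004, -25073)), -1)) = Mul(-40506, Pow(Mul(Add(Add(Mul(-3257, Rational(1, 20969)), Mul(-8056, Rational(1, 17154))), 10356), -27077), -1)) = Mul(-40506, Pow(Mul(Add(Add(Rational(-3257, 20969), Rational(-4028, 8577)), 10356), -27077), -1)) = Mul(-40506, Pow(Mul(Add(Rational(-112398421, 179851113), 10356), -27077), -1)) = Mul(-40506, Pow(Mul(Rational(1862425727807, 179851113), -27077), -1)) = Mul(-40506, Pow(Rational(-50428901431830139, 179851113), -1)) = Mul(-40506, Rational(-179851113, 50428901431830139)) = Rational(7285049183178, 50428901431830139)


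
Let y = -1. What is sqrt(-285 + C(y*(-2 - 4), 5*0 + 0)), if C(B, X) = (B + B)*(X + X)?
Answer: I*sqrt(285) ≈ 16.882*I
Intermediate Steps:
C(B, X) = 4*B*X (C(B, X) = (2*B)*(2*X) = 4*B*X)
sqrt(-285 + C(y*(-2 - 4), 5*0 + 0)) = sqrt(-285 + 4*(-(-2 - 4))*(5*0 + 0)) = sqrt(-285 + 4*(-1*(-6))*(0 + 0)) = sqrt(-285 + 4*6*0) = sqrt(-285 + 0) = sqrt(-285) = I*sqrt(285)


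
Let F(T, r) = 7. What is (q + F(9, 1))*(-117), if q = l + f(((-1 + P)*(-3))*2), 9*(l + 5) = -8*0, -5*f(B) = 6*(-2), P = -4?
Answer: -2574/5 ≈ -514.80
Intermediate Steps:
f(B) = 12/5 (f(B) = -6*(-2)/5 = -1/5*(-12) = 12/5)
l = -5 (l = -5 + (-8*0)/9 = -5 + (1/9)*0 = -5 + 0 = -5)
q = -13/5 (q = -5 + 12/5 = -13/5 ≈ -2.6000)
(q + F(9, 1))*(-117) = (-13/5 + 7)*(-117) = (22/5)*(-117) = -2574/5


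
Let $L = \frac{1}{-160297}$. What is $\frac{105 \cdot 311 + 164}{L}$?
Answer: $-5260787243$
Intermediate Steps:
$L = - \frac{1}{160297} \approx -6.2384 \cdot 10^{-6}$
$\frac{105 \cdot 311 + 164}{L} = \frac{105 \cdot 311 + 164}{- \frac{1}{160297}} = \left(32655 + 164\right) \left(-160297\right) = 32819 \left(-160297\right) = -5260787243$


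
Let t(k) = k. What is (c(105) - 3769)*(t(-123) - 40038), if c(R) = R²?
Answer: -291408216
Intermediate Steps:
(c(105) - 3769)*(t(-123) - 40038) = (105² - 3769)*(-123 - 40038) = (11025 - 3769)*(-40161) = 7256*(-40161) = -291408216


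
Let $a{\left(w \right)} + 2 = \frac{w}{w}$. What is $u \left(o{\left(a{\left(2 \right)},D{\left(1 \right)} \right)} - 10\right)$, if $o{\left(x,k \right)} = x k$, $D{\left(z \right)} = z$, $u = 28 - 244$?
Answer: $2376$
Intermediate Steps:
$u = -216$
$a{\left(w \right)} = -1$ ($a{\left(w \right)} = -2 + \frac{w}{w} = -2 + 1 = -1$)
$o{\left(x,k \right)} = k x$
$u \left(o{\left(a{\left(2 \right)},D{\left(1 \right)} \right)} - 10\right) = - 216 \left(1 \left(-1\right) - 10\right) = - 216 \left(-1 - 10\right) = \left(-216\right) \left(-11\right) = 2376$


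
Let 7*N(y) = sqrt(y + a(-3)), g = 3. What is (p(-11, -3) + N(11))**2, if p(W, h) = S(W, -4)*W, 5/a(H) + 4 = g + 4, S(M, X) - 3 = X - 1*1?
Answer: (462 + sqrt(114))**2/441 ≈ 506.63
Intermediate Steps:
S(M, X) = 2 + X (S(M, X) = 3 + (X - 1*1) = 3 + (X - 1) = 3 + (-1 + X) = 2 + X)
a(H) = 5/3 (a(H) = 5/(-4 + (3 + 4)) = 5/(-4 + 7) = 5/3)
N(y) = sqrt(5/3 + y)/7 (N(y) = sqrt(y + 5/3)/7 = sqrt(5/3 + y)/7)
p(W, h) = -2*W (p(W, h) = (2 - 4)*W = -2*W)
(p(-11, -3) + N(11))**2 = (-2*(-11) + sqrt(15 + 9*11)/21)**2 = (22 + sqrt(15 + 99)/21)**2 = (22 + sqrt(114)/21)**2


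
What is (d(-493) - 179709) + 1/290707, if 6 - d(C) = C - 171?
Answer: -52047890572/290707 ≈ -1.7904e+5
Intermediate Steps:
d(C) = 177 - C (d(C) = 6 - (C - 171) = 6 - (-171 + C) = 6 + (171 - C) = 177 - C)
(d(-493) - 179709) + 1/290707 = ((177 - 1*(-493)) - 179709) + 1/290707 = ((177 + 493) - 179709) + 1/290707 = (670 - 179709) + 1/290707 = -179039 + 1/290707 = -52047890572/290707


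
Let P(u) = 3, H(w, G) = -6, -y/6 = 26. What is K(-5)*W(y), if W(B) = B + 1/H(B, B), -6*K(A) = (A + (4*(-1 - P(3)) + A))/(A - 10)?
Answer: 12181/270 ≈ 45.115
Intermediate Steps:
y = -156 (y = -6*26 = -156)
K(A) = -(-16 + 2*A)/(6*(-10 + A)) (K(A) = -(A + (4*(-1 - 1*3) + A))/(6*(A - 10)) = -(A + (4*(-1 - 3) + A))/(6*(-10 + A)) = -(A + (4*(-4) + A))/(6*(-10 + A)) = -(A + (-16 + A))/(6*(-10 + A)) = -(-16 + 2*A)/(6*(-10 + A)))
W(B) = -⅙ + B (W(B) = B + 1/(-6) = B - ⅙ = -⅙ + B)
K(-5)*W(y) = ((8 - 1*(-5))/(3*(-10 - 5)))*(-⅙ - 156) = ((⅓)*(8 + 5)/(-15))*(-937/6) = ((⅓)*(-1/15)*13)*(-937/6) = -13/45*(-937/6) = 12181/270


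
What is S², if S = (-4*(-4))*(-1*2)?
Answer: 1024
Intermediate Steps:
S = -32 (S = 16*(-2) = -32)
S² = (-32)² = 1024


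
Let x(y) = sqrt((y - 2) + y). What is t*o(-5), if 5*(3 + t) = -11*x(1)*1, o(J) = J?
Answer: 15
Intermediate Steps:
x(y) = sqrt(-2 + 2*y) (x(y) = sqrt((-2 + y) + y) = sqrt(-2 + 2*y))
t = -3 (t = -3 + (-11*sqrt(-2 + 2*1)*1)/5 = -3 + (-11*sqrt(-2 + 2)*1)/5 = -3 + (-11*sqrt(0)*1)/5 = -3 + (-11*0*1)/5 = -3 + (0*1)/5 = -3 + (1/5)*0 = -3 + 0 = -3)
t*o(-5) = -3*(-5) = 15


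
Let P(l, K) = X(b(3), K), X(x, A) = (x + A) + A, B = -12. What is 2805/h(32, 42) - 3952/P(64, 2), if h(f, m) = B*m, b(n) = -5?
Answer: 663001/168 ≈ 3946.4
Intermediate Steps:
X(x, A) = x + 2*A (X(x, A) = (A + x) + A = x + 2*A)
h(f, m) = -12*m
P(l, K) = -5 + 2*K
2805/h(32, 42) - 3952/P(64, 2) = 2805/((-12*42)) - 3952/(-5 + 2*2) = 2805/(-504) - 3952/(-5 + 4) = 2805*(-1/504) - 3952/(-1) = -935/168 - 3952*(-1) = -935/168 + 3952 = 663001/168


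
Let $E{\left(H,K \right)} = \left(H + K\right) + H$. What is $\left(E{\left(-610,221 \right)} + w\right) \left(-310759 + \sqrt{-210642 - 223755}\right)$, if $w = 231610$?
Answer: $-71664443749 + 230611 i \sqrt{434397} \approx -7.1664 \cdot 10^{10} + 1.5199 \cdot 10^{8} i$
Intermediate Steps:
$E{\left(H,K \right)} = K + 2 H$
$\left(E{\left(-610,221 \right)} + w\right) \left(-310759 + \sqrt{-210642 - 223755}\right) = \left(\left(221 + 2 \left(-610\right)\right) + 231610\right) \left(-310759 + \sqrt{-210642 - 223755}\right) = \left(\left(221 - 1220\right) + 231610\right) \left(-310759 + \sqrt{-434397}\right) = \left(-999 + 231610\right) \left(-310759 + i \sqrt{434397}\right) = 230611 \left(-310759 + i \sqrt{434397}\right) = -71664443749 + 230611 i \sqrt{434397}$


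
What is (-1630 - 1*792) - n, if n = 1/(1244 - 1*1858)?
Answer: -1487107/614 ≈ -2422.0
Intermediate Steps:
n = -1/614 (n = 1/(1244 - 1858) = 1/(-614) = -1/614 ≈ -0.0016287)
(-1630 - 1*792) - n = (-1630 - 1*792) - 1*(-1/614) = (-1630 - 792) + 1/614 = -2422 + 1/614 = -1487107/614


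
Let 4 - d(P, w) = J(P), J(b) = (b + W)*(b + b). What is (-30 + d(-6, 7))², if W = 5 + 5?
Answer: 484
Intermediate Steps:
W = 10
J(b) = 2*b*(10 + b) (J(b) = (b + 10)*(b + b) = (10 + b)*(2*b) = 2*b*(10 + b))
d(P, w) = 4 - 2*P*(10 + P)
(-30 + d(-6, 7))² = (-30 + (4 - 2*(-6)*(10 - 6)))² = (-30 + (4 - 2*(-6)*4))² = (-30 + (4 + 48))² = (-30 + 52)² = 22² = 484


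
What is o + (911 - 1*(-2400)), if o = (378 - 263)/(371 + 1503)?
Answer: 6204929/1874 ≈ 3311.1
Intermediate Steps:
o = 115/1874 ≈ 0.061366
o + (911 - 1*(-2400)) = 115/1874 + (911 - 1*(-2400)) = 115/1874 + (911 + 2400) = 115/1874 + 3311 = 6204929/1874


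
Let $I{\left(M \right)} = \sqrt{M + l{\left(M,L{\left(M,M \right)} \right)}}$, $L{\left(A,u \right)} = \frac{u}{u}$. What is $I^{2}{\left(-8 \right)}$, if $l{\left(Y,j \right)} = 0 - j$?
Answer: $-9$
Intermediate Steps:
$L{\left(A,u \right)} = 1$
$l{\left(Y,j \right)} = - j$
$I{\left(M \right)} = \sqrt{-1 + M}$ ($I{\left(M \right)} = \sqrt{M - 1} = \sqrt{-1 + M}$)
$I^{2}{\left(-8 \right)} = \left(\sqrt{-1 - 8}\right)^{2} = \left(\sqrt{-9}\right)^{2} = \left(3 i\right)^{2} = -9$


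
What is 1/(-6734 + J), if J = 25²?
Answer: -1/6109 ≈ -0.00016369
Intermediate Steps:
J = 625
1/(-6734 + J) = 1/(-6734 + 625) = 1/(-6109) = -1/6109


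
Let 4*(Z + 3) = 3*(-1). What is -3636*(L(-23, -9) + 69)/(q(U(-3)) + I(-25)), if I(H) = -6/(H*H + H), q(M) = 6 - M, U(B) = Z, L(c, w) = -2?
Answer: -12180600/487 ≈ -25012.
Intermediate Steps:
Z = -15/4 (Z = -3 + (3*(-1))/4 = -3 + (¼)*(-3) = -3 - ¾ = -15/4 ≈ -3.7500)
U(B) = -15/4
I(H) = -6/(H + H²) (I(H) = -6/(H² + H) = -6/(H + H²))
-3636*(L(-23, -9) + 69)/(q(U(-3)) + I(-25)) = -3636*(-2 + 69)/((6 - 1*(-15/4)) - 6/(-25*(1 - 25))) = -243612/((6 + 15/4) - 6*(-1/25)/(-24)) = -243612/(39/4 - 6*(-1/25)*(-1/24)) = -243612/(39/4 - 1/100) = -243612/487/50 = -243612*50/487 = -3636*3350/487 = -12180600/487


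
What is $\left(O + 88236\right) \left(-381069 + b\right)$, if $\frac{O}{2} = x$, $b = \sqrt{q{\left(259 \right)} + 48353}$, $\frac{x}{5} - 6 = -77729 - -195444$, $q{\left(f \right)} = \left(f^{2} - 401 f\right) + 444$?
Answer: $-482222241774 + 1265446 \sqrt{12019} \approx -4.8208 \cdot 10^{11}$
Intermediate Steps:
$q{\left(f \right)} = 444 + f^{2} - 401 f$
$x = 588605$ ($x = 30 + 5 \left(-77729 - -195444\right) = 30 + 5 \left(-77729 + 195444\right) = 30 + 5 \cdot 117715 = 30 + 588575 = 588605$)
$b = \sqrt{12019}$ ($b = \sqrt{\left(444 + 259^{2} - 103859\right) + 48353} = \sqrt{\left(444 + 67081 - 103859\right) + 48353} = \sqrt{-36334 + 48353} = \sqrt{12019} \approx 109.63$)
$O = 1177210$ ($O = 2 \cdot 588605 = 1177210$)
$\left(O + 88236\right) \left(-381069 + b\right) = \left(1177210 + 88236\right) \left(-381069 + \sqrt{12019}\right) = 1265446 \left(-381069 + \sqrt{12019}\right) = -482222241774 + 1265446 \sqrt{12019}$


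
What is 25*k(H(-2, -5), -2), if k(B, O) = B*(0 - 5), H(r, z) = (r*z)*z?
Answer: 6250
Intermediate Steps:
H(r, z) = r*z²
k(B, O) = -5*B (k(B, O) = B*(-5) = -5*B)
25*k(H(-2, -5), -2) = 25*(-(-10)*(-5)²) = 25*(-(-10)*25) = 25*(-5*(-50)) = 25*250 = 6250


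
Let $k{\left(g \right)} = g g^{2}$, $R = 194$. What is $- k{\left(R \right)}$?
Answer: $-7301384$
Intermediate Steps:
$k{\left(g \right)} = g^{3}$
$- k{\left(R \right)} = - 194^{3} = \left(-1\right) 7301384 = -7301384$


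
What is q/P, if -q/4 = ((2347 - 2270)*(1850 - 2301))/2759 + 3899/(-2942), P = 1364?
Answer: 112924175/2767889498 ≈ 0.040798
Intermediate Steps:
q = 225848350/4058489 (q = -4*(((2347 - 2270)*(1850 - 2301))/2759 + 3899/(-2942)) = -4*((77*(-451))*(1/2759) + 3899*(-1/2942)) = -4*(-34727*1/2759 - 3899/2942) = -4*(-34727/2759 - 3899/2942) = -4*(-112924175/8116978) = 225848350/4058489 ≈ 55.648)
q/P = (225848350/4058489)/1364 = (225848350/4058489)*(1/1364) = 112924175/2767889498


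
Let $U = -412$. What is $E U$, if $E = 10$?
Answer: $-4120$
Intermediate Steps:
$E U = 10 \left(-412\right) = -4120$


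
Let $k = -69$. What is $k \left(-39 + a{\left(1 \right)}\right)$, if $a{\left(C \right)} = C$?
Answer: $2622$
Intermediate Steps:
$k \left(-39 + a{\left(1 \right)}\right) = - 69 \left(-39 + 1\right) = \left(-69\right) \left(-38\right) = 2622$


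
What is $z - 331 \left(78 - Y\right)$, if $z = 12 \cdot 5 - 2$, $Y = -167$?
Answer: $-81037$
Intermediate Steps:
$z = 58$ ($z = 60 - 2 = 58$)
$z - 331 \left(78 - Y\right) = 58 - 331 \left(78 - -167\right) = 58 - 331 \left(78 + 167\right) = 58 - 81095 = -81037$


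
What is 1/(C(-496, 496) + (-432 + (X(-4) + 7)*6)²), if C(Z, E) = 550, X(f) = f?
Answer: 1/171946 ≈ 5.8158e-6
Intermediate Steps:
1/(C(-496, 496) + (-432 + (X(-4) + 7)*6)²) = 1/(550 + (-432 + (-4 + 7)*6)²) = 1/(550 + (-432 + 3*6)²) = 1/(550 + (-432 + 18)²) = 1/(550 + (-414)²) = 1/(550 + 171396) = 1/171946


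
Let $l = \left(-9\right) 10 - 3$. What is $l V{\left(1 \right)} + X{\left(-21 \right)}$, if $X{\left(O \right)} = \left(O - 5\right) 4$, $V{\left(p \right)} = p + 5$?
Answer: $-662$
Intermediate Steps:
$V{\left(p \right)} = 5 + p$
$X{\left(O \right)} = -20 + 4 O$ ($X{\left(O \right)} = \left(-5 + O\right) 4 = -20 + 4 O$)
$l = -93$ ($l = -90 - 3 = -93$)
$l V{\left(1 \right)} + X{\left(-21 \right)} = - 93 \left(5 + 1\right) + \left(-20 + 4 \left(-21\right)\right) = \left(-93\right) 6 - 104 = -558 - 104 = -662$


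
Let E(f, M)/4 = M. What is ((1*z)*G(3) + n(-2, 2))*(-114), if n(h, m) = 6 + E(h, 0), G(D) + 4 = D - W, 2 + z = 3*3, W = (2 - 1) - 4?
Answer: -2280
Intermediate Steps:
W = -3 (W = 1 - 4 = -3)
E(f, M) = 4*M
z = 7 (z = -2 + 3*3 = -2 + 9 = 7)
G(D) = -1 + D (G(D) = -4 + (D - 1*(-3)) = -4 + (D + 3) = -4 + (3 + D) = -1 + D)
n(h, m) = 6 (n(h, m) = 6 + 4*0 = 6 + 0 = 6)
((1*z)*G(3) + n(-2, 2))*(-114) = ((1*7)*(-1 + 3) + 6)*(-114) = (7*2 + 6)*(-114) = (14 + 6)*(-114) = 20*(-114) = -2280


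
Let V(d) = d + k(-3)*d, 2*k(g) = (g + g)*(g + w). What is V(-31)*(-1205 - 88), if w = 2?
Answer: 160332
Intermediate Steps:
k(g) = g*(2 + g) (k(g) = ((g + g)*(g + 2))/2 = ((2*g)*(2 + g))/2 = (2*g*(2 + g))/2 = g*(2 + g))
V(d) = 4*d (V(d) = d + (-3*(2 - 3))*d = d + (-3*(-1))*d = d + 3*d = 4*d)
V(-31)*(-1205 - 88) = (4*(-31))*(-1205 - 88) = -124*(-1293) = 160332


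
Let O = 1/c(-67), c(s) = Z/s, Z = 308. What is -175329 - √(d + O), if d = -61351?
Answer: -175329 - 15*I*√6466691/154 ≈ -1.7533e+5 - 247.69*I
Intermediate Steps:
c(s) = 308/s
O = -67/308 (O = 1/(308/(-67)) = 1/(308*(-1/67)) = 1/(-308/67) = -67/308 ≈ -0.21753)
-175329 - √(d + O) = -175329 - √(-61351 - 67/308) = -175329 - √(-18896175/308) = -175329 - 15*I*√6466691/154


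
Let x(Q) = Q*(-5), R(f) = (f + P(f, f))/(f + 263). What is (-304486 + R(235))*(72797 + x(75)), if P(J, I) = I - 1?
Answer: -5490802804949/249 ≈ -2.2051e+10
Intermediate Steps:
P(J, I) = -1 + I
R(f) = (-1 + 2*f)/(263 + f) (R(f) = (f + (-1 + f))/(f + 263) = (-1 + 2*f)/(263 + f))
x(Q) = -5*Q
(-304486 + R(235))*(72797 + x(75)) = (-304486 + (-1 + 2*235)/(263 + 235))*(72797 - 5*75) = (-304486 + (-1 + 470)/498)*(72797 - 375) = (-304486 + (1/498)*469)*72422 = (-304486 + 469/498)*72422 = -151633559/498*72422 = -5490802804949/249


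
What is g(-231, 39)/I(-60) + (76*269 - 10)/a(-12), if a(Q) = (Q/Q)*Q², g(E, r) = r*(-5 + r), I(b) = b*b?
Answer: 32011/225 ≈ 142.27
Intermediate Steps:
I(b) = b²
a(Q) = Q² (a(Q) = 1*Q² = Q²)
g(-231, 39)/I(-60) + (76*269 - 10)/a(-12) = (39*(-5 + 39))/((-60)²) + (76*269 - 10)/((-12)²) = (39*34)/3600 + (20444 - 10)/144 = 1326*(1/3600) + 20434*(1/144) = 221/600 + 10217/72 = 32011/225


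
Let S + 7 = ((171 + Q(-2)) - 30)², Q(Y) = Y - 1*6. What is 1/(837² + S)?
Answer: 1/718251 ≈ 1.3923e-6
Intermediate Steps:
Q(Y) = -6 + Y (Q(Y) = Y - 6 = -6 + Y)
S = 17682 (S = -7 + ((171 + (-6 - 2)) - 30)² = -7 + ((171 - 8) - 30)² = -7 + (163 - 30)² = -7 + 133² = -7 + 17689 = 17682)
1/(837² + S) = 1/(837² + 17682) = 1/(700569 + 17682) = 1/718251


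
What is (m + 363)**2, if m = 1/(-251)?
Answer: 8301396544/63001 ≈ 1.3177e+5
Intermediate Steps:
m = -1/251 ≈ -0.0039841
(m + 363)**2 = (-1/251 + 363)**2 = (91112/251)**2 = 8301396544/63001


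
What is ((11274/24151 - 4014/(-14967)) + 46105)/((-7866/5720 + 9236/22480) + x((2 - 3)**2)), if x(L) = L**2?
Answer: 248029546721772530/191939517027 ≈ 1.2922e+6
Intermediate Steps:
((11274/24151 - 4014/(-14967)) + 46105)/((-7866/5720 + 9236/22480) + x((2 - 3)**2)) = ((11274/24151 - 4014/(-14967)) + 46105)/((-7866/5720 + 9236/22480) + ((2 - 3)**2)**2) = ((11274*(1/24151) - 4014*(-1/14967)) + 46105)/((-7866*1/5720 + 9236*(1/22480)) + ((-1)**2)**2) = ((11274/24151 + 446/1663) + 46105)/((-3933/2860 + 2309/5620) + 1**2) = (29520008/40163113 + 46105)/(-387493/401830 + 1) = 1851749844873/(40163113*(14337/401830)) = (1851749844873/40163113)*(401830/14337) = 248029546721772530/191939517027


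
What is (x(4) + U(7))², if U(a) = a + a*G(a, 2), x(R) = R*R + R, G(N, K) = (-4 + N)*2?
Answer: 4761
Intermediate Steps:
G(N, K) = -8 + 2*N
x(R) = R + R² (x(R) = R² + R = R + R²)
U(a) = a + a*(-8 + 2*a)
(x(4) + U(7))² = (4*(1 + 4) + 7*(-7 + 2*7))² = (4*5 + 7*(-7 + 14))² = (20 + 7*7)² = (20 + 49)² = 69² = 4761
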